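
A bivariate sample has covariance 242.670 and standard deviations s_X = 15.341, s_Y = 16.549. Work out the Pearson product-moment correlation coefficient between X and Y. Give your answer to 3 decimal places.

r = Cov(X,Y) / (s_X · s_Y) = 242.670 / (15.341 × 16.549)
  = 242.670 / 253.8782 ≈ 0.956

0.956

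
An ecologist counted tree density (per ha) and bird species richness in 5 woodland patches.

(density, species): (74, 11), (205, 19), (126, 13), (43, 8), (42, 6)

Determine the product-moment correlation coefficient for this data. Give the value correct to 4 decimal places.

0.9794

n = 5, Σx = 490, Σy = 57, Σx² = 66990, Σy² = 751, Σxy = 6943
nΣxy − ΣxΣy = 34715 − 27930 = 6785
nΣx² − (Σx)² = 334950 − 240100 = 94850; nΣy² − (Σy)² = 3755 − 3249 = 506
r = 6785 / √(94850 × 506) = 6785 / 6927.7774 ≈ 0.9794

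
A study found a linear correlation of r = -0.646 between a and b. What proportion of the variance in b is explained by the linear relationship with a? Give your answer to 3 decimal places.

r² = (-0.646)² = 0.417

0.417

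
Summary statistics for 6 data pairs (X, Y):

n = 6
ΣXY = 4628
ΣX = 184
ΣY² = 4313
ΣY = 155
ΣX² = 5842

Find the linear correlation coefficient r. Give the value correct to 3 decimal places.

r = (nΣXY − ΣXΣY) / √[(nΣX² − (ΣX)²)(nΣY² − (ΣY)²)]
Numerator: 6×4628 − 184×155 = -752
Denominator: √[(35052 − 33856)(25878 − 24025)] = √[1196 × 1853] = 1488.6867
r = -752 / 1488.6867 ≈ -0.505

-0.505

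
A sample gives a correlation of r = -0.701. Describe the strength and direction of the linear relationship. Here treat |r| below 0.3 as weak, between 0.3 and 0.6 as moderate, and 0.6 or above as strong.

r = -0.701 < 0 so the relationship is negative.
|r| = 0.701, which falls in the strong range.

strong negative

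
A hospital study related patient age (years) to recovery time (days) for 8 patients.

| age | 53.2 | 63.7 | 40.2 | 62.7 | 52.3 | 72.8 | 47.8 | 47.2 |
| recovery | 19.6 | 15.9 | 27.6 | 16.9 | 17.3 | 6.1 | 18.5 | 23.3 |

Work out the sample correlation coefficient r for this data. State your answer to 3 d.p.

-0.920

n = 8, Σx = 439.9, Σy = 145.2, Σx² = 24983.07, Σy² = 2905.98, Σxy = 7557.63
nΣxy − ΣxΣy = 60461.04 − 63873.48 = -3412.44
nΣx² − (Σx)² = 199864.56 − 193512.01 = 6352.55; nΣy² − (Σy)² = 23247.84 − 21083.04 = 2164.8
r = -3412.44 / √(6352.55 × 2164.8) = -3412.44 / 3708.3689 ≈ -0.920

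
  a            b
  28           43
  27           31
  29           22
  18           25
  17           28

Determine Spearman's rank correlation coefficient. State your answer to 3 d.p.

Rank a: 4, 3, 5, 2, 1
Rank b: 5, 4, 1, 2, 3
d = rank(a) − rank(b): -1, -1, 4, 0, -2; Σd² = 22
ρ = 1 − 6Σd² / [n(n²−1)] = 1 − 6×22 / (5×24) = 1 − 132/120 ≈ -0.100

-0.100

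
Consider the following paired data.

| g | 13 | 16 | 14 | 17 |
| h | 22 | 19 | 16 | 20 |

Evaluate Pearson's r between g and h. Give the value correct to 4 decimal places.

-0.0730

n = 4, Σg = 60, Σh = 77, Σg² = 910, Σh² = 1501, Σgh = 1154
nΣgh − ΣgΣh = 4616 − 4620 = -4
nΣg² − (Σg)² = 3640 − 3600 = 40; nΣh² − (Σh)² = 6004 − 5929 = 75
r = -4 / √(40 × 75) = -4 / 54.7723 ≈ -0.0730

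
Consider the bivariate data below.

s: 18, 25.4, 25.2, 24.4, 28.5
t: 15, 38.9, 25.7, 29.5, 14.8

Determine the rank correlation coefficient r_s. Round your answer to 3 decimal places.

Rank s: 1, 4, 3, 2, 5
Rank t: 2, 5, 3, 4, 1
d = rank(s) − rank(t): -1, -1, 0, -2, 4; Σd² = 22
ρ = 1 − 6Σd² / [n(n²−1)] = 1 − 6×22 / (5×24) = 1 − 132/120 ≈ -0.100

-0.100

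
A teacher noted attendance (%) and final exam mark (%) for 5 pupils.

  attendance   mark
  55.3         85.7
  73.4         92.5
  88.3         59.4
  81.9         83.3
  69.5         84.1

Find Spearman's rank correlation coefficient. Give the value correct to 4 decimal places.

-0.7000

Rank attendance: 1, 3, 5, 4, 2
Rank mark: 4, 5, 1, 2, 3
d = rank(attendance) − rank(mark): -3, -2, 4, 2, -1; Σd² = 34
ρ = 1 − 6Σd² / [n(n²−1)] = 1 − 6×34 / (5×24) = 1 − 204/120 ≈ -0.7000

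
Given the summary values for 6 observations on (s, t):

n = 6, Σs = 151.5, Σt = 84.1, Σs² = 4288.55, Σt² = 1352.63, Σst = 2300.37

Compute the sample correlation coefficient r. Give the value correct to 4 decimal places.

0.6232

r = (nΣst − ΣsΣt) / √[(nΣs² − (Σs)²)(nΣt² − (Σt)²)]
Numerator: 6×2300.37 − 151.5×84.1 = 1061.07
Denominator: √[(25731.3 − 22952.25)(8115.78 − 7072.81)] = √[2779.05 × 1042.97] = 1702.4881
r = 1061.07 / 1702.4881 ≈ 0.6232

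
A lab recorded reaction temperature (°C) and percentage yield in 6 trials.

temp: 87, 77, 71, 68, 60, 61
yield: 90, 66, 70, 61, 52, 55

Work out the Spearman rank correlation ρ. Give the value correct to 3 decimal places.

Rank temp: 6, 5, 4, 3, 1, 2
Rank yield: 6, 4, 5, 3, 1, 2
d = rank(temp) − rank(yield): 0, 1, -1, 0, 0, 0; Σd² = 2
ρ = 1 − 6Σd² / [n(n²−1)] = 1 − 6×2 / (6×35) = 1 − 12/210 ≈ 0.943

0.943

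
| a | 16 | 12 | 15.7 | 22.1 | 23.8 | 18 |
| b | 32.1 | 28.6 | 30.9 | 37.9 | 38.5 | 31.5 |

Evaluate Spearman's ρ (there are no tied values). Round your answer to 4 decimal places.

0.9429

Rank a: 3, 1, 2, 5, 6, 4
Rank b: 4, 1, 2, 5, 6, 3
d = rank(a) − rank(b): -1, 0, 0, 0, 0, 1; Σd² = 2
ρ = 1 − 6Σd² / [n(n²−1)] = 1 − 6×2 / (6×35) = 1 − 12/210 ≈ 0.9429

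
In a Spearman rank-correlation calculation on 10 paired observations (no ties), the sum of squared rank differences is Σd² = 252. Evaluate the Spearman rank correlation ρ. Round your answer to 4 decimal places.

-0.5273

ρ = 1 − 6Σd² / [n(n²−1)] = 1 − 6×252 / (10×99)
  = 1 − 1512/990 = 1 − 1.52727 ≈ -0.5273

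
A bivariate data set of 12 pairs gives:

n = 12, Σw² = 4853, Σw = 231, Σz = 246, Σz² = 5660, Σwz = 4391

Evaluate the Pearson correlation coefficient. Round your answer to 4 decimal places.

r = (nΣwz − ΣwΣz) / √[(nΣw² − (Σw)²)(nΣz² − (Σz)²)]
Numerator: 12×4391 − 231×246 = -4134
Denominator: √[(58236 − 53361)(67920 − 60516)] = √[4875 × 7404] = 6007.8698
r = -4134 / 6007.8698 ≈ -0.6881

-0.6881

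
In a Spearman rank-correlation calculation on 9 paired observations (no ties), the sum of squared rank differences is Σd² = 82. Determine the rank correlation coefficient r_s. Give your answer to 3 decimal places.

0.317

ρ = 1 − 6Σd² / [n(n²−1)] = 1 − 6×82 / (9×80)
  = 1 − 492/720 = 1 − 0.6833 ≈ 0.317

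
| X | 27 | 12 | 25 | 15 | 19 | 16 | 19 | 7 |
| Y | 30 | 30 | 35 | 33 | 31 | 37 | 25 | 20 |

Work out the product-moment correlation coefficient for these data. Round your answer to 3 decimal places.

0.473

n = 8, ΣX = 140, ΣY = 241, ΣX² = 2750, ΣY² = 7469, ΣXY = 4336
nΣXY − ΣXΣY = 34688 − 33740 = 948
nΣX² − (ΣX)² = 22000 − 19600 = 2400; nΣY² − (ΣY)² = 59752 − 58081 = 1671
r = 948 / √(2400 × 1671) = 948 / 2002.5983 ≈ 0.473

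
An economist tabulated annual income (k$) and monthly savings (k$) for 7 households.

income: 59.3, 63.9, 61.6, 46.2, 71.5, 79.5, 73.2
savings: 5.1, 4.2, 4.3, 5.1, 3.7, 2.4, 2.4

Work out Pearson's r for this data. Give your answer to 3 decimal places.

-0.895

n = 7, Σx = 455.2, Σy = 27.2, Σx² = 30319.44, Σy² = 113.36, Σxy = 1702.34
nΣxy − ΣxΣy = 11916.38 − 12381.44 = -465.06
nΣx² − (Σx)² = 212236.08 − 207207.04 = 5029.04; nΣy² − (Σy)² = 793.52 − 739.84 = 53.68
r = -465.06 / √(5029.04 × 53.68) = -465.06 / 519.5757 ≈ -0.895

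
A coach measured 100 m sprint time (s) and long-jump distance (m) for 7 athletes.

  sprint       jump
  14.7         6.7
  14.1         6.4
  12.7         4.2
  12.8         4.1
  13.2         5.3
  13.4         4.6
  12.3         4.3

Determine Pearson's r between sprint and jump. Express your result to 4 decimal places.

n = 7, Σx = 93.2, Σy = 35.6, Σx² = 1245.12, Σy² = 188.04, Σxy = 479.04
nΣxy − ΣxΣy = 3353.28 − 3317.92 = 35.36
nΣx² − (Σx)² = 8715.84 − 8686.24 = 29.6; nΣy² − (Σy)² = 1316.28 − 1267.36 = 48.92
r = 35.36 / √(29.6 × 48.92) = 35.36 / 38.0530 ≈ 0.9292

0.9292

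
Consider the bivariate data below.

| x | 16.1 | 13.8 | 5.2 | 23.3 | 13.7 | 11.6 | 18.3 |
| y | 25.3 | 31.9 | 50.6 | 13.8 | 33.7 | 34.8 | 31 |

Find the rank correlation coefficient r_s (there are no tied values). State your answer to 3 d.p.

Rank x: 5, 4, 1, 7, 3, 2, 6
Rank y: 2, 4, 7, 1, 5, 6, 3
d = rank(x) − rank(y): 3, 0, -6, 6, -2, -4, 3; Σd² = 110
ρ = 1 − 6Σd² / [n(n²−1)] = 1 − 6×110 / (7×48) = 1 − 660/336 ≈ -0.964

-0.964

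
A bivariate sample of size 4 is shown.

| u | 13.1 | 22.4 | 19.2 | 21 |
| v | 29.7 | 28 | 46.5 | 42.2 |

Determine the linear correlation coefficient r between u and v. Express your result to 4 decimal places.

n = 4, Σu = 75.7, Σv = 146.4, Σu² = 1483.01, Σv² = 5609.18, Σuv = 2795.27
nΣuv − ΣuΣv = 11181.08 − 11082.48 = 98.6
nΣu² − (Σu)² = 5932.04 − 5730.49 = 201.55; nΣv² − (Σv)² = 22436.72 − 21432.96 = 1003.76
r = 98.6 / √(201.55 × 1003.76) = 98.6 / 449.7864 ≈ 0.2192

0.2192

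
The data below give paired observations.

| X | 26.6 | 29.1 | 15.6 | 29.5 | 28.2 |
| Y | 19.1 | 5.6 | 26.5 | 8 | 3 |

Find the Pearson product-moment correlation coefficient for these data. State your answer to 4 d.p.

-0.8620

n = 5, ΣX = 129, ΣY = 62.2, ΣX² = 3463.22, ΣY² = 1171.42, ΣXY = 1405.02
nΣXY − ΣXΣY = 7025.1 − 8023.8 = -998.7
nΣX² − (ΣX)² = 17316.1 − 16641 = 675.1; nΣY² − (ΣY)² = 5857.1 − 3868.84 = 1988.26
r = -998.7 / √(675.1 × 1988.26) = -998.7 / 1158.5656 ≈ -0.8620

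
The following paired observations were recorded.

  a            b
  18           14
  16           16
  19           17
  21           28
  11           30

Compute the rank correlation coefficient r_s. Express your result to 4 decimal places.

-0.1000

Rank a: 3, 2, 4, 5, 1
Rank b: 1, 2, 3, 4, 5
d = rank(a) − rank(b): 2, 0, 1, 1, -4; Σd² = 22
ρ = 1 − 6Σd² / [n(n²−1)] = 1 − 6×22 / (5×24) = 1 − 132/120 ≈ -0.1000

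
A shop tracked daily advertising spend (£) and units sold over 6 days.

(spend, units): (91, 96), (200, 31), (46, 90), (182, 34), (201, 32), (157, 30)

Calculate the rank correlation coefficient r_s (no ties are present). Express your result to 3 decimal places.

-0.543

Rank spend: 2, 5, 1, 4, 6, 3
Rank units: 6, 2, 5, 4, 3, 1
d = rank(spend) − rank(units): -4, 3, -4, 0, 3, 2; Σd² = 54
ρ = 1 − 6Σd² / [n(n²−1)] = 1 − 6×54 / (6×35) = 1 − 324/210 ≈ -0.543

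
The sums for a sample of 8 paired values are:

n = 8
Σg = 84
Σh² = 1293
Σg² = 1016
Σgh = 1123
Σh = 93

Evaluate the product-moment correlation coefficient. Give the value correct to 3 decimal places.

0.869

r = (nΣgh − ΣgΣh) / √[(nΣg² − (Σg)²)(nΣh² − (Σh)²)]
Numerator: 8×1123 − 84×93 = 1172
Denominator: √[(8128 − 7056)(10344 − 8649)] = √[1072 × 1695] = 1347.9763
r = 1172 / 1347.9763 ≈ 0.869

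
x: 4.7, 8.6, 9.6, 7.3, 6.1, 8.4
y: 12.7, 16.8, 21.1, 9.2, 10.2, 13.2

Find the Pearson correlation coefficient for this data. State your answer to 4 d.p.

n = 6, Σx = 44.7, Σy = 83.2, Σx² = 349.27, Σy² = 1251.66, Σxy = 646.99
nΣxy − ΣxΣy = 3881.94 − 3719.04 = 162.9
nΣx² − (Σx)² = 2095.62 − 1998.09 = 97.53; nΣy² − (Σy)² = 7509.96 − 6922.24 = 587.72
r = 162.9 / √(97.53 × 587.72) = 162.9 / 239.4166 ≈ 0.6804

0.6804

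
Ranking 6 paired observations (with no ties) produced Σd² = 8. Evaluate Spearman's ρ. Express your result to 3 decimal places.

ρ = 1 − 6Σd² / [n(n²−1)] = 1 − 6×8 / (6×35)
  = 1 − 48/210 = 1 − 0.2286 ≈ 0.771

0.771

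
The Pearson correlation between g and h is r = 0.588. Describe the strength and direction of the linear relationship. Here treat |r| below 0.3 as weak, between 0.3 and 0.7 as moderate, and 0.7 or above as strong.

r = 0.588 > 0 so the relationship is positive.
|r| = 0.588, which falls in the moderate range.

moderate positive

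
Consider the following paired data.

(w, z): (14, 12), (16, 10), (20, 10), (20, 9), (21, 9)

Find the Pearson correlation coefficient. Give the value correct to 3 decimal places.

n = 5, Σw = 91, Σz = 50, Σw² = 1693, Σz² = 506, Σwz = 897
nΣwz − ΣwΣz = 4485 − 4550 = -65
nΣw² − (Σw)² = 8465 − 8281 = 184; nΣz² − (Σz)² = 2530 − 2500 = 30
r = -65 / √(184 × 30) = -65 / 74.2967 ≈ -0.875

-0.875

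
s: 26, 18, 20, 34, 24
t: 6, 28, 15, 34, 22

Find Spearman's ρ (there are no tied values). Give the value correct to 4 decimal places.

Rank s: 4, 1, 2, 5, 3
Rank t: 1, 4, 2, 5, 3
d = rank(s) − rank(t): 3, -3, 0, 0, 0; Σd² = 18
ρ = 1 − 6Σd² / [n(n²−1)] = 1 − 6×18 / (5×24) = 1 − 108/120 ≈ 0.1000

0.1000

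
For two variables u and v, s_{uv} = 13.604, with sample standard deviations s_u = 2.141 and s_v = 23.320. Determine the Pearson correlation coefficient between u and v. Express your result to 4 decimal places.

r = Cov(u,v) / (s_u · s_v) = 13.604 / (2.141 × 23.320)
  = 13.604 / 49.9281 ≈ 0.2725

0.2725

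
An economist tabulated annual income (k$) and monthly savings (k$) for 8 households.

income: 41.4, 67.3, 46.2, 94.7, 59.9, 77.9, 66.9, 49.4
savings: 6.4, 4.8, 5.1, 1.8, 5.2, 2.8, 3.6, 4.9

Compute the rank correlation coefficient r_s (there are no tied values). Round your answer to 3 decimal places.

Rank income: 1, 6, 2, 8, 4, 7, 5, 3
Rank savings: 8, 4, 6, 1, 7, 2, 3, 5
d = rank(income) − rank(savings): -7, 2, -4, 7, -3, 5, 2, -2; Σd² = 160
ρ = 1 − 6Σd² / [n(n²−1)] = 1 − 6×160 / (8×63) = 1 − 960/504 ≈ -0.905

-0.905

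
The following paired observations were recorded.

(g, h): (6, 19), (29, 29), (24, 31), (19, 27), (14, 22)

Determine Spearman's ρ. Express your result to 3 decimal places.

Rank g: 1, 5, 4, 3, 2
Rank h: 1, 4, 5, 3, 2
d = rank(g) − rank(h): 0, 1, -1, 0, 0; Σd² = 2
ρ = 1 − 6Σd² / [n(n²−1)] = 1 − 6×2 / (5×24) = 1 − 12/120 ≈ 0.900

0.900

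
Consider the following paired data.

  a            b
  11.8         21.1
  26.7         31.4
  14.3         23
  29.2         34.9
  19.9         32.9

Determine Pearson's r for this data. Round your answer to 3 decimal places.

n = 5, Σa = 101.9, Σb = 143.3, Σa² = 2305.27, Σb² = 4260.59, Σab = 3090.05
nΣab − ΣaΣb = 15450.25 − 14602.27 = 847.98
nΣa² − (Σa)² = 11526.35 − 10383.61 = 1142.74; nΣb² − (Σb)² = 21302.95 − 20534.89 = 768.06
r = 847.98 / √(1142.74 × 768.06) = 847.98 / 936.8526 ≈ 0.905

0.905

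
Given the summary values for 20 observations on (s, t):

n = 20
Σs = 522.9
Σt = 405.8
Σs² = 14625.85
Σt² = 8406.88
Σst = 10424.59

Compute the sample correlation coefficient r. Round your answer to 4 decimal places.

r = (nΣst − ΣsΣt) / √[(nΣs² − (Σs)²)(nΣt² − (Σt)²)]
Numerator: 20×10424.59 − 522.9×405.8 = -3701.02
Denominator: √[(292517 − 273424.41)(168137.6 − 164673.64)] = √[19092.59 × 3463.96] = 8132.4024
r = -3701.02 / 8132.4024 ≈ -0.4551

-0.4551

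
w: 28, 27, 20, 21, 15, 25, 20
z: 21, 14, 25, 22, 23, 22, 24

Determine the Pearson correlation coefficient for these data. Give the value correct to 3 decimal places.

-0.624

n = 7, Σw = 156, Σz = 151, Σw² = 3604, Σz² = 3335, Σwz = 3303
nΣwz − ΣwΣz = 23121 − 23556 = -435
nΣw² − (Σw)² = 25228 − 24336 = 892; nΣz² − (Σz)² = 23345 − 22801 = 544
r = -435 / √(892 × 544) = -435 / 696.5974 ≈ -0.624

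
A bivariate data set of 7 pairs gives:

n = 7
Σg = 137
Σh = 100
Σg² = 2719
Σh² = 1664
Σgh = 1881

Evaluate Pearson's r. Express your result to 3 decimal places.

-0.808

r = (nΣgh − ΣgΣh) / √[(nΣg² − (Σg)²)(nΣh² − (Σh)²)]
Numerator: 7×1881 − 137×100 = -533
Denominator: √[(19033 − 18769)(11648 − 10000)] = √[264 × 1648] = 659.5999
r = -533 / 659.5999 ≈ -0.808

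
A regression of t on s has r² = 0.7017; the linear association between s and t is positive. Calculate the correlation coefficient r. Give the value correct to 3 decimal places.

0.838

|r| = √0.7017 = 0.838
The association is positive, so r = 0.838.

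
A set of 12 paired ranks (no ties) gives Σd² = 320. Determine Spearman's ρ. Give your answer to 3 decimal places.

ρ = 1 − 6Σd² / [n(n²−1)] = 1 − 6×320 / (12×143)
  = 1 − 1920/1716 = 1 − 1.1189 ≈ -0.119

-0.119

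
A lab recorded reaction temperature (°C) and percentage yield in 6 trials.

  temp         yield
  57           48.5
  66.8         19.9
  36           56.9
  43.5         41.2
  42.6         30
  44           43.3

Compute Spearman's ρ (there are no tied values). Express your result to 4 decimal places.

-0.4286

Rank temp: 5, 6, 1, 3, 2, 4
Rank yield: 5, 1, 6, 3, 2, 4
d = rank(temp) − rank(yield): 0, 5, -5, 0, 0, 0; Σd² = 50
ρ = 1 − 6Σd² / [n(n²−1)] = 1 − 6×50 / (6×35) = 1 − 300/210 ≈ -0.4286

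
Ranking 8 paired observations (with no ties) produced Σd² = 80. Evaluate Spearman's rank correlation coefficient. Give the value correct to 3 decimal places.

0.048

ρ = 1 − 6Σd² / [n(n²−1)] = 1 − 6×80 / (8×63)
  = 1 − 480/504 = 1 − 0.9524 ≈ 0.048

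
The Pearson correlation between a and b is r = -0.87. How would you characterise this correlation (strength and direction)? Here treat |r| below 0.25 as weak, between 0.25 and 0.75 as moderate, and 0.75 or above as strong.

strong negative

r = -0.87 < 0 so the relationship is negative.
|r| = 0.87, which falls in the strong range.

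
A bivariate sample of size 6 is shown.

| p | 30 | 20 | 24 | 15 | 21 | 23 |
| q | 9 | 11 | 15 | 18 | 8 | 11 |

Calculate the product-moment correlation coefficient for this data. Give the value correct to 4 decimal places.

-0.5848

n = 6, Σp = 133, Σq = 72, Σp² = 3071, Σq² = 936, Σpq = 1541
nΣpq − ΣpΣq = 9246 − 9576 = -330
nΣp² − (Σp)² = 18426 − 17689 = 737; nΣq² − (Σq)² = 5616 − 5184 = 432
r = -330 / √(737 × 432) = -330 / 564.2553 ≈ -0.5848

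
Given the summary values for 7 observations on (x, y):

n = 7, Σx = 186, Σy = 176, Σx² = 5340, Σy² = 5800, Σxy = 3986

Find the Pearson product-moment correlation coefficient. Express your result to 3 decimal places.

-0.934

r = (nΣxy − ΣxΣy) / √[(nΣx² − (Σx)²)(nΣy² − (Σy)²)]
Numerator: 7×3986 − 186×176 = -4834
Denominator: √[(37380 − 34596)(40600 − 30976)] = √[2784 × 9624] = 5176.2164
r = -4834 / 5176.2164 ≈ -0.934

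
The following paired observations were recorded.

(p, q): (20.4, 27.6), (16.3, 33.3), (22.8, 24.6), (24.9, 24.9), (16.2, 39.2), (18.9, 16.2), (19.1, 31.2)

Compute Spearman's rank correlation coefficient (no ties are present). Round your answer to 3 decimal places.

-0.607

Rank p: 5, 2, 6, 7, 1, 3, 4
Rank q: 4, 6, 2, 3, 7, 1, 5
d = rank(p) − rank(q): 1, -4, 4, 4, -6, 2, -1; Σd² = 90
ρ = 1 − 6Σd² / [n(n²−1)] = 1 − 6×90 / (7×48) = 1 − 540/336 ≈ -0.607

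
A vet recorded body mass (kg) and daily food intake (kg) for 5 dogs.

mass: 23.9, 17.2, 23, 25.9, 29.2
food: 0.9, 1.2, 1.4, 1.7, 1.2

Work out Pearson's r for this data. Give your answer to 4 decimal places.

n = 5, Σx = 119.2, Σy = 6.4, Σx² = 2919.5, Σy² = 8.54, Σxy = 153.42
nΣxy − ΣxΣy = 767.1 − 762.88 = 4.22
nΣx² − (Σx)² = 14597.5 − 14208.64 = 388.86; nΣy² − (Σy)² = 42.7 − 40.96 = 1.74
r = 4.22 / √(388.86 × 1.74) = 4.22 / 26.0119 ≈ 0.1622

0.1622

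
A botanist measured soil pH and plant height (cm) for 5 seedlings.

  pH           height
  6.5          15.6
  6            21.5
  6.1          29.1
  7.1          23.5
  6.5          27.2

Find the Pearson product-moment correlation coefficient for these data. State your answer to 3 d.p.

-0.139

n = 5, Σx = 32.2, Σy = 116.9, Σx² = 208.12, Σy² = 2844.51, Σxy = 751.56
nΣxy − ΣxΣy = 3757.8 − 3764.18 = -6.38
nΣx² − (Σx)² = 1040.6 − 1036.84 = 3.76; nΣy² − (Σy)² = 14222.55 − 13665.61 = 556.94
r = -6.38 / √(3.76 × 556.94) = -6.38 / 45.7613 ≈ -0.139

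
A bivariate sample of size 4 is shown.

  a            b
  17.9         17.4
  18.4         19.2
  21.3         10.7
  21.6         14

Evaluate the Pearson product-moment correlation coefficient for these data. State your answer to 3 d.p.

-0.862

n = 4, Σa = 79.2, Σb = 61.3, Σa² = 1579.22, Σb² = 981.89, Σab = 1195.05
nΣab − ΣaΣb = 4780.2 − 4854.96 = -74.76
nΣa² − (Σa)² = 6316.88 − 6272.64 = 44.24; nΣb² − (Σb)² = 3927.56 − 3757.69 = 169.87
r = -74.76 / √(44.24 × 169.87) = -74.76 / 86.6894 ≈ -0.862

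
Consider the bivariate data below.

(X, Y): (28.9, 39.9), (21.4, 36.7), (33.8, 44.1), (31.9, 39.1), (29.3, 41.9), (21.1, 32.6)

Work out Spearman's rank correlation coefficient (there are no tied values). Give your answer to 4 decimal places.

0.8286

Rank X: 3, 2, 6, 5, 4, 1
Rank Y: 4, 2, 6, 3, 5, 1
d = rank(X) − rank(Y): -1, 0, 0, 2, -1, 0; Σd² = 6
ρ = 1 − 6Σd² / [n(n²−1)] = 1 − 6×6 / (6×35) = 1 − 36/210 ≈ 0.8286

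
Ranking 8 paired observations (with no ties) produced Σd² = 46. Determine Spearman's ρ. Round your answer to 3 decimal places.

ρ = 1 − 6Σd² / [n(n²−1)] = 1 − 6×46 / (8×63)
  = 1 − 276/504 = 1 − 0.5476 ≈ 0.452

0.452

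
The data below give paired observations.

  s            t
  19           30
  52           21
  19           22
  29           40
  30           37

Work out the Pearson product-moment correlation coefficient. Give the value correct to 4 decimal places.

n = 5, Σs = 149, Σt = 150, Σs² = 5167, Σt² = 4794, Σst = 4350
nΣst − ΣsΣt = 21750 − 22350 = -600
nΣs² − (Σs)² = 25835 − 22201 = 3634; nΣt² − (Σt)² = 23970 − 22500 = 1470
r = -600 / √(3634 × 1470) = -600 / 2311.2724 ≈ -0.2596

-0.2596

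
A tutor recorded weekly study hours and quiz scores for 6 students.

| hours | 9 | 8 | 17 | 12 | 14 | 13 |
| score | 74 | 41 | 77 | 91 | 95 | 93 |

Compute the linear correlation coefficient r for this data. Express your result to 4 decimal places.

n = 6, Σx = 73, Σy = 471, Σx² = 943, Σy² = 39041, Σxy = 5934
nΣxy − ΣxΣy = 35604 − 34383 = 1221
nΣx² − (Σx)² = 5658 − 5329 = 329; nΣy² − (Σy)² = 234246 − 221841 = 12405
r = 1221 / √(329 × 12405) = 1221 / 2020.2091 ≈ 0.6044

0.6044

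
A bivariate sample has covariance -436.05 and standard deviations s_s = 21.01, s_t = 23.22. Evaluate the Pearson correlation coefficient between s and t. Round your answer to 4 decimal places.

r = Cov(s,t) / (s_s · s_t) = -436.05 / (21.01 × 23.22)
  = -436.05 / 487.8522 ≈ -0.8938

-0.8938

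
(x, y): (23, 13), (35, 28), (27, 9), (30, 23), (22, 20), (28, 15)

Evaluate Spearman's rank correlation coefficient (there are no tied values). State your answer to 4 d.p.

Rank x: 2, 6, 3, 5, 1, 4
Rank y: 2, 6, 1, 5, 4, 3
d = rank(x) − rank(y): 0, 0, 2, 0, -3, 1; Σd² = 14
ρ = 1 − 6Σd² / [n(n²−1)] = 1 − 6×14 / (6×35) = 1 − 84/210 ≈ 0.6000

0.6000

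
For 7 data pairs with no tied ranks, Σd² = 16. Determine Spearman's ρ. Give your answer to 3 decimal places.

ρ = 1 − 6Σd² / [n(n²−1)] = 1 − 6×16 / (7×48)
  = 1 − 96/336 = 1 − 0.2857 ≈ 0.714

0.714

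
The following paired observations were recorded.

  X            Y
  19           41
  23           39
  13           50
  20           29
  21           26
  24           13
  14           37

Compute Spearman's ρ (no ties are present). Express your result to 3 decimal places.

Rank X: 3, 6, 1, 4, 5, 7, 2
Rank Y: 6, 5, 7, 3, 2, 1, 4
d = rank(X) − rank(Y): -3, 1, -6, 1, 3, 6, -2; Σd² = 96
ρ = 1 − 6Σd² / [n(n²−1)] = 1 − 6×96 / (7×48) = 1 − 576/336 ≈ -0.714

-0.714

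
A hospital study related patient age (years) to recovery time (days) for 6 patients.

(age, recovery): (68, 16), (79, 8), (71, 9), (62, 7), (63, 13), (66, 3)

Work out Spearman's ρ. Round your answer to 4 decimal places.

0.2000

Rank age: 4, 6, 5, 1, 2, 3
Rank recovery: 6, 3, 4, 2, 5, 1
d = rank(age) − rank(recovery): -2, 3, 1, -1, -3, 2; Σd² = 28
ρ = 1 − 6Σd² / [n(n²−1)] = 1 − 6×28 / (6×35) = 1 − 168/210 ≈ 0.2000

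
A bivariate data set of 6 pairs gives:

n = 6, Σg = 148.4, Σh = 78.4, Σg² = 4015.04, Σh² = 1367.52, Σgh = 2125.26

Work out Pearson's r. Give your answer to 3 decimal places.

r = (nΣgh − ΣgΣh) / √[(nΣg² − (Σg)²)(nΣh² − (Σh)²)]
Numerator: 6×2125.26 − 148.4×78.4 = 1117
Denominator: √[(24090.24 − 22022.56)(8205.12 − 6146.56)] = √[2067.68 × 2058.56] = 2063.1150
r = 1117 / 2063.1150 ≈ 0.541

0.541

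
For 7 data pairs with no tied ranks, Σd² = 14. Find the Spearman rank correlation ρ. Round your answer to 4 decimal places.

ρ = 1 − 6Σd² / [n(n²−1)] = 1 − 6×14 / (7×48)
  = 1 − 84/336 = 1 − 0.25000 ≈ 0.7500

0.7500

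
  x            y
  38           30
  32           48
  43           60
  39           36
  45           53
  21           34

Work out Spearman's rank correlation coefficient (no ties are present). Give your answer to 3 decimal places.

Rank x: 3, 2, 5, 4, 6, 1
Rank y: 1, 4, 6, 3, 5, 2
d = rank(x) − rank(y): 2, -2, -1, 1, 1, -1; Σd² = 12
ρ = 1 − 6Σd² / [n(n²−1)] = 1 − 6×12 / (6×35) = 1 − 72/210 ≈ 0.657

0.657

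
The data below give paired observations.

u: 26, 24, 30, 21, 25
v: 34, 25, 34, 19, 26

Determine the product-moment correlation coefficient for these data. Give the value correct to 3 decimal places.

n = 5, Σu = 126, Σv = 138, Σu² = 3218, Σv² = 3974, Σuv = 3553
nΣuv − ΣuΣv = 17765 − 17388 = 377
nΣu² − (Σu)² = 16090 − 15876 = 214; nΣv² − (Σv)² = 19870 − 19044 = 826
r = 377 / √(214 × 826) = 377 / 420.4331 ≈ 0.897

0.897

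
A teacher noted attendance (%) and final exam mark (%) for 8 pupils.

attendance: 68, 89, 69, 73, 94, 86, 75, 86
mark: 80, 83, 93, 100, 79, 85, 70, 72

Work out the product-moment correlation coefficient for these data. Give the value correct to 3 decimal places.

n = 8, Σx = 640, Σy = 662, Σx² = 51888, Σy² = 55488, Σxy = 52722
nΣxy − ΣxΣy = 421776 − 423680 = -1904
nΣx² − (Σx)² = 415104 − 409600 = 5504; nΣy² − (Σy)² = 443904 − 438244 = 5660
r = -1904 / √(5504 × 5660) = -1904 / 5581.4550 ≈ -0.341

-0.341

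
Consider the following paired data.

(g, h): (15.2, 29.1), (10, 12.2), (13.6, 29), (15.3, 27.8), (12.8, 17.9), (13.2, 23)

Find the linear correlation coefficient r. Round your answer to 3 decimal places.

0.912

n = 6, Σg = 80.1, Σh = 139, Σg² = 1088.17, Σh² = 3458.9, Σgh = 1916.78
nΣgh − ΣgΣh = 11500.68 − 11133.9 = 366.78
nΣg² − (Σg)² = 6529.02 − 6416.01 = 113.01; nΣh² − (Σh)² = 20753.4 − 19321 = 1432.4
r = 366.78 / √(113.01 × 1432.4) = 366.78 / 402.3376 ≈ 0.912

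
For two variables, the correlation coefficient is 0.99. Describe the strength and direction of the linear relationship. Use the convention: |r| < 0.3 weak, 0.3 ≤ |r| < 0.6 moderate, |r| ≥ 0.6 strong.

r = 0.99 > 0 so the relationship is positive.
|r| = 0.99, which falls in the strong range.

strong positive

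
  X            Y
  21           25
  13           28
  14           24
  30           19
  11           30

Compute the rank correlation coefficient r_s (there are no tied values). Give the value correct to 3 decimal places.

Rank X: 4, 2, 3, 5, 1
Rank Y: 3, 4, 2, 1, 5
d = rank(X) − rank(Y): 1, -2, 1, 4, -4; Σd² = 38
ρ = 1 − 6Σd² / [n(n²−1)] = 1 − 6×38 / (5×24) = 1 − 228/120 ≈ -0.900

-0.900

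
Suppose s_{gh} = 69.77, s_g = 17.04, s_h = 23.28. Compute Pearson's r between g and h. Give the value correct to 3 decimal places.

0.176

r = Cov(g,h) / (s_g · s_h) = 69.77 / (17.04 × 23.28)
  = 69.77 / 396.6912 ≈ 0.176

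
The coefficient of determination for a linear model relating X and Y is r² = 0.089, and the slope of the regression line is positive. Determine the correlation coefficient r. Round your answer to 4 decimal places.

0.2983

|r| = √0.089 = 0.2983
The association is positive, so r = 0.2983.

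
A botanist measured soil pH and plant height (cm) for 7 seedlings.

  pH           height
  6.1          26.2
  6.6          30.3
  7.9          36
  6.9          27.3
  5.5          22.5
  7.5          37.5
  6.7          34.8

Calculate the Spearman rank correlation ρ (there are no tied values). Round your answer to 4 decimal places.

0.8571

Rank pH: 2, 3, 7, 5, 1, 6, 4
Rank height: 2, 4, 6, 3, 1, 7, 5
d = rank(pH) − rank(height): 0, -1, 1, 2, 0, -1, -1; Σd² = 8
ρ = 1 − 6Σd² / [n(n²−1)] = 1 − 6×8 / (7×48) = 1 − 48/336 ≈ 0.8571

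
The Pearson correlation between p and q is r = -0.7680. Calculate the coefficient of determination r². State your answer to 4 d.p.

r² = (-0.7680)² = 0.5898

0.5898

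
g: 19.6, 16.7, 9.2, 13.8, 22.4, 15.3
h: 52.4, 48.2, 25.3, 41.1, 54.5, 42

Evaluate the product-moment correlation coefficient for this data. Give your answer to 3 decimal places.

0.967

n = 6, Σg = 97, Σh = 263.5, Σg² = 1673.98, Σh² = 12132.55, Σgh = 4495.32
nΣgh − ΣgΣh = 26971.92 − 25559.5 = 1412.42
nΣg² − (Σg)² = 10043.88 − 9409 = 634.88; nΣh² − (Σh)² = 72795.3 − 69432.25 = 3363.05
r = 1412.42 / √(634.88 × 3363.05) = 1412.42 / 1461.2095 ≈ 0.967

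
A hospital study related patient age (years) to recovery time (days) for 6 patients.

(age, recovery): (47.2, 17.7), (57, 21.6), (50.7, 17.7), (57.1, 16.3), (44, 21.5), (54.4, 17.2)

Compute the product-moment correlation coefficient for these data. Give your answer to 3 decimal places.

-0.287

n = 6, Σx = 310.4, Σy = 112, Σx² = 16203.1, Σy² = 2116.92, Σxy = 5776.44
nΣxy − ΣxΣy = 34658.64 − 34764.8 = -106.16
nΣx² − (Σx)² = 97218.6 − 96348.16 = 870.44; nΣy² − (Σy)² = 12701.52 − 12544 = 157.52
r = -106.16 / √(870.44 × 157.52) = -106.16 / 370.2860 ≈ -0.287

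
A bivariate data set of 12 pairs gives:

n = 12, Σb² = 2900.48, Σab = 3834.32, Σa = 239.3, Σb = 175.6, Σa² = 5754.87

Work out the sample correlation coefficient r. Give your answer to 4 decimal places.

r = (nΣab − ΣaΣb) / √[(nΣa² − (Σa)²)(nΣb² − (Σb)²)]
Numerator: 12×3834.32 − 239.3×175.6 = 3990.76
Denominator: √[(69058.44 − 57264.49)(34805.76 − 30835.36)] = √[11793.95 × 3970.4] = 6843.0037
r = 3990.76 / 6843.0037 ≈ 0.5832

0.5832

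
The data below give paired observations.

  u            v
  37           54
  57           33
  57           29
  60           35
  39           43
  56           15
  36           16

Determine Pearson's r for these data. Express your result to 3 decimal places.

n = 7, Σu = 342, Σv = 225, Σu² = 17420, Σv² = 8401, Σuv = 10725
nΣuv − ΣuΣv = 75075 − 76950 = -1875
nΣu² − (Σu)² = 121940 − 116964 = 4976; nΣv² − (Σv)² = 58807 − 50625 = 8182
r = -1875 / √(4976 × 8182) = -1875 / 6380.7235 ≈ -0.294

-0.294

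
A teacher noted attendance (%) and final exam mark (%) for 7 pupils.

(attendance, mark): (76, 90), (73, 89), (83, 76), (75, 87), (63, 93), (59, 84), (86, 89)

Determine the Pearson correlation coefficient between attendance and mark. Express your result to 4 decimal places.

n = 7, Σx = 515, Σy = 608, Σx² = 38465, Σy² = 52992, Σxy = 44639
nΣxy − ΣxΣy = 312473 − 313120 = -647
nΣx² − (Σx)² = 269255 − 265225 = 4030; nΣy² − (Σy)² = 370944 − 369664 = 1280
r = -647 / √(4030 × 1280) = -647 / 2271.2111 ≈ -0.2849

-0.2849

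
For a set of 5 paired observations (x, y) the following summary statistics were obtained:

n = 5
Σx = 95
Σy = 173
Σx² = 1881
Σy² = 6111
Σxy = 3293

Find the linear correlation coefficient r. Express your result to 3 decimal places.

r = (nΣxy − ΣxΣy) / √[(nΣx² − (Σx)²)(nΣy² − (Σy)²)]
Numerator: 5×3293 − 95×173 = 30
Denominator: √[(9405 − 9025)(30555 − 29929)] = √[380 × 626] = 487.7294
r = 30 / 487.7294 ≈ 0.062

0.062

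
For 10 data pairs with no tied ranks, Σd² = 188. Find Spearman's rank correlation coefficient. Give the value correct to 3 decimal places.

-0.139

ρ = 1 − 6Σd² / [n(n²−1)] = 1 − 6×188 / (10×99)
  = 1 − 1128/990 = 1 − 1.1394 ≈ -0.139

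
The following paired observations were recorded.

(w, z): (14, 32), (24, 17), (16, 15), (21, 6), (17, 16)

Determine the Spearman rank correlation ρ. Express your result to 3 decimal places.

-0.300

Rank w: 1, 5, 2, 4, 3
Rank z: 5, 4, 2, 1, 3
d = rank(w) − rank(z): -4, 1, 0, 3, 0; Σd² = 26
ρ = 1 − 6Σd² / [n(n²−1)] = 1 − 6×26 / (5×24) = 1 − 156/120 ≈ -0.300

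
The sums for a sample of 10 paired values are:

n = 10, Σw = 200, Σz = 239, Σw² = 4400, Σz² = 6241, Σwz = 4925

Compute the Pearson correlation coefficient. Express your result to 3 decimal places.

r = (nΣwz − ΣwΣz) / √[(nΣw² − (Σw)²)(nΣz² − (Σz)²)]
Numerator: 10×4925 − 200×239 = 1450
Denominator: √[(44000 − 40000)(62410 − 57121)] = √[4000 × 5289] = 4599.5652
r = 1450 / 4599.5652 ≈ 0.315

0.315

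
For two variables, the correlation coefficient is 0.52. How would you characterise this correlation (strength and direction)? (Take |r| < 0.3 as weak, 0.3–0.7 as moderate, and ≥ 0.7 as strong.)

r = 0.52 > 0 so the relationship is positive.
|r| = 0.52, which falls in the moderate range.

moderate positive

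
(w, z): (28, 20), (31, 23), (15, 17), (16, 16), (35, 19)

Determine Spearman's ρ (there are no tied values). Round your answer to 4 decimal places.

0.6000

Rank w: 3, 4, 1, 2, 5
Rank z: 4, 5, 2, 1, 3
d = rank(w) − rank(z): -1, -1, -1, 1, 2; Σd² = 8
ρ = 1 − 6Σd² / [n(n²−1)] = 1 − 6×8 / (5×24) = 1 − 48/120 ≈ 0.6000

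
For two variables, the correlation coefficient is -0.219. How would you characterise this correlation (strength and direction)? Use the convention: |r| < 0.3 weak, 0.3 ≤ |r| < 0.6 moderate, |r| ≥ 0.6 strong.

r = -0.219 < 0 so the relationship is negative.
|r| = 0.219, which falls in the weak range.

weak negative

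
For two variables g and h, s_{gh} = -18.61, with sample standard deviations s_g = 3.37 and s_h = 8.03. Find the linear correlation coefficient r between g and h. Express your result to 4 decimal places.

r = Cov(g,h) / (s_g · s_h) = -18.61 / (3.37 × 8.03)
  = -18.61 / 27.0611 ≈ -0.6877

-0.6877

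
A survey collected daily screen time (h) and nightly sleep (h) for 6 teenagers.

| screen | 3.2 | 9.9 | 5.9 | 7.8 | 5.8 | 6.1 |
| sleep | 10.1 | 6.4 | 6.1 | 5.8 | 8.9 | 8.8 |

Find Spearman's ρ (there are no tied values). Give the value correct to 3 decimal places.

-0.714

Rank screen: 1, 6, 3, 5, 2, 4
Rank sleep: 6, 3, 2, 1, 5, 4
d = rank(screen) − rank(sleep): -5, 3, 1, 4, -3, 0; Σd² = 60
ρ = 1 − 6Σd² / [n(n²−1)] = 1 − 6×60 / (6×35) = 1 − 360/210 ≈ -0.714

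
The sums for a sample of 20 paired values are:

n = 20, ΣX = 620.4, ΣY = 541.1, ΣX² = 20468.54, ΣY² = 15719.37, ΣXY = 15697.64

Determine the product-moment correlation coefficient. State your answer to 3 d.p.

-0.946

r = (nΣXY − ΣXΣY) / √[(nΣX² − (ΣX)²)(nΣY² − (ΣY)²)]
Numerator: 20×15697.64 − 620.4×541.1 = -21745.64
Denominator: √[(409370.8 − 384896.16)(314387.4 − 292789.21)] = √[24474.64 × 21598.19] = 22991.4750
r = -21745.64 / 22991.4750 ≈ -0.946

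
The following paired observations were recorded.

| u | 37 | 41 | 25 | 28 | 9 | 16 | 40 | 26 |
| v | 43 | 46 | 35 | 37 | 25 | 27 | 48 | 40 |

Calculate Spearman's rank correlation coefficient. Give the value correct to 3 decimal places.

Rank u: 6, 8, 3, 5, 1, 2, 7, 4
Rank v: 6, 7, 3, 4, 1, 2, 8, 5
d = rank(u) − rank(v): 0, 1, 0, 1, 0, 0, -1, -1; Σd² = 4
ρ = 1 − 6Σd² / [n(n²−1)] = 1 − 6×4 / (8×63) = 1 − 24/504 ≈ 0.952

0.952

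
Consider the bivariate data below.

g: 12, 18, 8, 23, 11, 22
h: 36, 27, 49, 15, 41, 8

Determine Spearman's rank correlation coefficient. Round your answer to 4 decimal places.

-0.9429

Rank g: 3, 4, 1, 6, 2, 5
Rank h: 4, 3, 6, 2, 5, 1
d = rank(g) − rank(h): -1, 1, -5, 4, -3, 4; Σd² = 68
ρ = 1 − 6Σd² / [n(n²−1)] = 1 − 6×68 / (6×35) = 1 − 408/210 ≈ -0.9429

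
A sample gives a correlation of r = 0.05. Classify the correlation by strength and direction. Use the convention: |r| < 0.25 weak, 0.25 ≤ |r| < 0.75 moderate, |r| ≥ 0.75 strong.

r = 0.05 > 0 so the relationship is positive.
|r| = 0.05, which falls in the weak range.

weak positive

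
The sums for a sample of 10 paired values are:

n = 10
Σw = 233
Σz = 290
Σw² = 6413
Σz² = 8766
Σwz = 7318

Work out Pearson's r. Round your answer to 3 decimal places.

r = (nΣwz − ΣwΣz) / √[(nΣw² − (Σw)²)(nΣz² − (Σz)²)]
Numerator: 10×7318 − 233×290 = 5610
Denominator: √[(64130 − 54289)(87660 − 84100)] = √[9841 × 3560] = 5918.9492
r = 5610 / 5918.9492 ≈ 0.948

0.948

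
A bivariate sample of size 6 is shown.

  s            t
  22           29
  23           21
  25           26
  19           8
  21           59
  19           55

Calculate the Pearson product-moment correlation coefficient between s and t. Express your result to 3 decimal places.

n = 6, Σs = 129, Σt = 198, Σs² = 2801, Σt² = 8528, Σst = 4207
nΣst − ΣsΣt = 25242 − 25542 = -300
nΣs² − (Σs)² = 16806 − 16641 = 165; nΣt² − (Σt)² = 51168 − 39204 = 11964
r = -300 / √(165 × 11964) = -300 / 1405.0125 ≈ -0.214

-0.214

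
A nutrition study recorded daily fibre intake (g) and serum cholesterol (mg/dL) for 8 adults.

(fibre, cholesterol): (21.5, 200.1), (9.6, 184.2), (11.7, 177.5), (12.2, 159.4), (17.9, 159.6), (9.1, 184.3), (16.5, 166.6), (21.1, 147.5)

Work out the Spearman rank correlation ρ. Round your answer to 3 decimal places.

Rank fibre: 8, 2, 3, 4, 6, 1, 5, 7
Rank cholesterol: 8, 6, 5, 2, 3, 7, 4, 1
d = rank(fibre) − rank(cholesterol): 0, -4, -2, 2, 3, -6, 1, 6; Σd² = 106
ρ = 1 − 6Σd² / [n(n²−1)] = 1 − 6×106 / (8×63) = 1 − 636/504 ≈ -0.262

-0.262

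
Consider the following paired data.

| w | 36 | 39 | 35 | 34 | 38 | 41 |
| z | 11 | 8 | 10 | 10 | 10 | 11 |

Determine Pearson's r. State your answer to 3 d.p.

n = 6, Σw = 223, Σz = 60, Σw² = 8323, Σz² = 606, Σwz = 2229
nΣwz − ΣwΣz = 13374 − 13380 = -6
nΣw² − (Σw)² = 49938 − 49729 = 209; nΣz² − (Σz)² = 3636 − 3600 = 36
r = -6 / √(209 × 36) = -6 / 86.7410 ≈ -0.069

-0.069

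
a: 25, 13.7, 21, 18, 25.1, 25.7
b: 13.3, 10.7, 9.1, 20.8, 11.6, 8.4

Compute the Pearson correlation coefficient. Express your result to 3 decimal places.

n = 6, Σa = 128.5, Σb = 73.9, Σa² = 2868.19, Σb² = 1011.95, Σab = 1551.63
nΣab − ΣaΣb = 9309.78 − 9496.15 = -186.37
nΣa² − (Σa)² = 17209.14 − 16512.25 = 696.89; nΣb² − (Σb)² = 6071.7 − 5461.21 = 610.49
r = -186.37 / √(696.89 × 610.49) = -186.37 / 652.2610 ≈ -0.286

-0.286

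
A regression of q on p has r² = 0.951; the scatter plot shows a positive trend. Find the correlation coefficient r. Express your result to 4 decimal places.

0.9752

|r| = √0.951 = 0.9752
The association is positive, so r = 0.9752.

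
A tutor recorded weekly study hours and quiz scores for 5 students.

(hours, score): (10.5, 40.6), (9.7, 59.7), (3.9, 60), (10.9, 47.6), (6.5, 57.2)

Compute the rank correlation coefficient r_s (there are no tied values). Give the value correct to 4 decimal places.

Rank hours: 4, 3, 1, 5, 2
Rank score: 1, 4, 5, 2, 3
d = rank(hours) − rank(score): 3, -1, -4, 3, -1; Σd² = 36
ρ = 1 − 6Σd² / [n(n²−1)] = 1 − 6×36 / (5×24) = 1 − 216/120 ≈ -0.8000

-0.8000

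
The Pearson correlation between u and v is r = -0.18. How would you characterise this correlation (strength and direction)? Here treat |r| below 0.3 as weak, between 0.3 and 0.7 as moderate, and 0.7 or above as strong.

weak negative

r = -0.18 < 0 so the relationship is negative.
|r| = 0.18, which falls in the weak range.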